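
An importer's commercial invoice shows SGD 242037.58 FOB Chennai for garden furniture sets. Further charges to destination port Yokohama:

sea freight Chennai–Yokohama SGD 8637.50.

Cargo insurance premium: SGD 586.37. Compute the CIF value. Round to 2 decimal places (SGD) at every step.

CIF value: SGD 251261.45

CIF = FOB price + freight + insurance
CIF = 242037.58 + 8637.50 + 586.37 = 251261.45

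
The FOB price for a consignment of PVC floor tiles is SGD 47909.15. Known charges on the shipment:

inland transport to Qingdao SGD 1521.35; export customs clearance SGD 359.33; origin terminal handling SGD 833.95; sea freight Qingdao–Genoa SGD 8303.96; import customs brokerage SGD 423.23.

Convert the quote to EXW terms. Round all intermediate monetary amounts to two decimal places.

Not relevant to the conversion: brokerage, freight — on the buyer under both terms; not part of either seller's price.
From FOB to EXW, the seller no longer bears: inland to port, export clearance, origin terminal.
EXW price = 47909.15 − 1521.35 − 359.33 − 833.95 = 45194.52

EXW price: SGD 45194.52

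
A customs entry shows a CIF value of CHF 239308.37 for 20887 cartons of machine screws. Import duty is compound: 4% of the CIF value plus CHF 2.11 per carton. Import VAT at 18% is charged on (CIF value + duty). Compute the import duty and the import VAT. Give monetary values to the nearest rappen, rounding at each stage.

Import duty: CHF 53643.90; import VAT: CHF 52731.41

Ad valorem component: 239308.37 × 4% = 9572.33
Specific component: 20887 × 2.11 = 44071.57
Import duty = 9572.33 + 44071.57 = 53643.90
VAT base = CIF + duty = 239308.37 + 53643.90 = 292952.27
Import VAT = 292952.27 × 18% = 52731.41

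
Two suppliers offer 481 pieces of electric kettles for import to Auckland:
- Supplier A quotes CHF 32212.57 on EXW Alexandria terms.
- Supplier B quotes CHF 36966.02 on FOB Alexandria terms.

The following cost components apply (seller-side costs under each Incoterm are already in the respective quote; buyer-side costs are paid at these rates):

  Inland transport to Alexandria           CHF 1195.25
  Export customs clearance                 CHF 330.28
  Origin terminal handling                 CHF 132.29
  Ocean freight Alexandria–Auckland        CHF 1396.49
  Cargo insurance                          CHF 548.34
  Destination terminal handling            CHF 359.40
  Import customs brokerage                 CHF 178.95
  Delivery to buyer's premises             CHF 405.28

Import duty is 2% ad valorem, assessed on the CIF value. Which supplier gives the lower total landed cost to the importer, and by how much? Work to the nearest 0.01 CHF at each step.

Supplier A is cheaper by CHF 3157.55

Supplier A (EXW):
CIF value = EXW price + inland to port + export clearance + origin terminal + freight + insurance = 32212.57 + 1195.25 + 330.28 + 132.29 + 1396.49 + 548.34 = 35815.22
Import duty = 35815.22 × 2% = 716.30
Buyer bears (A): 1195.25 + 330.28 + 132.29 + 1396.49 + 548.34 + 359.40 + 178.95 + 405.28 = 4546.28
Landed cost (A) = invoice 32212.57 + 4546.28 + duty 716.30 = 37475.15
Supplier B (FOB):
CIF value = FOB price + freight + insurance = 36966.02 + 1396.49 + 548.34 = 38910.85
Import duty = 38910.85 × 2% = 778.22
Buyer bears (B): 1396.49 + 548.34 + 359.40 + 178.95 + 405.28 = 2888.46
Landed cost (B) = invoice 36966.02 + 2888.46 + duty 778.22 = 40632.70
Difference = |37475.15 − 40632.70| = 3157.55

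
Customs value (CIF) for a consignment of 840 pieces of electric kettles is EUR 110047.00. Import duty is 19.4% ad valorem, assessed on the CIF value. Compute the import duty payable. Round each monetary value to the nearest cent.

Import duty = 110047.00 × 19.4% = 21349.12

Import duty: EUR 21349.12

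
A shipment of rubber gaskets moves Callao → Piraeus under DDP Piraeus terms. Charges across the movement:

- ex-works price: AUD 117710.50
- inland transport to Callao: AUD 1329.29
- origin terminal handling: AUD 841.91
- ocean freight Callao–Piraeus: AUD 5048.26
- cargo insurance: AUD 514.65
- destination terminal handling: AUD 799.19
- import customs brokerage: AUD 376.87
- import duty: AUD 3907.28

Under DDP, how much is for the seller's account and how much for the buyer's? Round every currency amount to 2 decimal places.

DDP: the seller bears all costs including import duty.
Seller's account: goods 117710.50 + inland to port 1329.29 + origin terminal 841.91 + freight 5048.26 + insurance 514.65 + destination terminal 799.19 + brokerage 376.87 + duty 3907.28 = 130527.95
Buyer's account: 0.00

Seller: AUD 130527.95; buyer: AUD 0.00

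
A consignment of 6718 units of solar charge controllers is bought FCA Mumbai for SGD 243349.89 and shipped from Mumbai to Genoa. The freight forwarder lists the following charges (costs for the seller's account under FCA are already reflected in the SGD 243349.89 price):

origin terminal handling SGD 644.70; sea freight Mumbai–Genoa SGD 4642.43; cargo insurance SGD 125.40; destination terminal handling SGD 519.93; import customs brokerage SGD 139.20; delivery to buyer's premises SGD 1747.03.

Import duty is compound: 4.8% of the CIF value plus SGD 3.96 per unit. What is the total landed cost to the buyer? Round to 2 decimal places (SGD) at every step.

FCA: the seller delivers export-cleared goods to the carrier; the buyer bears costs from that point.
CIF value = FCA price + origin terminal + freight + insurance = 243349.89 + 644.70 + 4642.43 + 125.40 = 248762.42
Ad valorem component: 248762.42 × 4.8% = 11940.60
Specific component: 6718 × 3.96 = 26603.28
Import duty = 11940.60 + 26603.28 = 38543.88
Buyer bears: origin terminal 644.70 + freight 4642.43 + insurance 125.40 + destination terminal 519.93 + brokerage 139.20 + delivery 1747.03 + duty 38543.88 = 46362.57
Landed cost = invoice 243349.89 + 46362.57 = 289712.46

Total landed cost: SGD 289712.46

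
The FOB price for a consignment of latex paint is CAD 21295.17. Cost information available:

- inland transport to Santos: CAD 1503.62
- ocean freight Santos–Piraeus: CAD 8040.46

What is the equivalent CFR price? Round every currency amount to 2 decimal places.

CFR price: CAD 29335.63

Not relevant to the conversion: inland to port — on the seller under both FOB and CFR; already in the FOB price and stays in the CFR price.
From FOB to CFR, the seller additionally bears: freight.
CFR price = 21295.17 + 8040.46 = 29335.63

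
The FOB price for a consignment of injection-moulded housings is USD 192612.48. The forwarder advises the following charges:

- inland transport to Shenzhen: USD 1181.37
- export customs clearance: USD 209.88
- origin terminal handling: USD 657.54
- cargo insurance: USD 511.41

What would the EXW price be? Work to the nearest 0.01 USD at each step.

EXW price: USD 190563.69

Not relevant to the conversion: insurance — on the buyer under both terms; not part of either seller's price.
From FOB to EXW, the seller no longer bears: inland to port, export clearance, origin terminal.
EXW price = 192612.48 − 1181.37 − 209.88 − 657.54 = 190563.69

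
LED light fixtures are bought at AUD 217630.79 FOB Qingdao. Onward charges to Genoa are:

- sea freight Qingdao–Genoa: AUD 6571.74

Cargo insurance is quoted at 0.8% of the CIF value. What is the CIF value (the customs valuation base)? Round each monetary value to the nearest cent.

Let C be the CIF value. C = FOB price + freight + 0.8% × C
C − 0.8% × C = 217630.79 + 6571.74
0.992 × C = 224202.53
C = 224202.53 / 0.992 = 226010.61
Insurance premium = 0.8% × 226010.61 = 1808.08

CIF value: AUD 226010.61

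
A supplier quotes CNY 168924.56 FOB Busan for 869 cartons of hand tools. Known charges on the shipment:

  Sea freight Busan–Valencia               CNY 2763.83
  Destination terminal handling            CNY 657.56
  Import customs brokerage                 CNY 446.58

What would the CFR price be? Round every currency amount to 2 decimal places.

Not relevant to the conversion: destination terminal, brokerage — on the buyer under both terms; not part of either seller's price.
From FOB to CFR, the seller additionally bears: freight.
CFR price = 168924.56 + 2763.83 = 171688.39

CFR price: CNY 171688.39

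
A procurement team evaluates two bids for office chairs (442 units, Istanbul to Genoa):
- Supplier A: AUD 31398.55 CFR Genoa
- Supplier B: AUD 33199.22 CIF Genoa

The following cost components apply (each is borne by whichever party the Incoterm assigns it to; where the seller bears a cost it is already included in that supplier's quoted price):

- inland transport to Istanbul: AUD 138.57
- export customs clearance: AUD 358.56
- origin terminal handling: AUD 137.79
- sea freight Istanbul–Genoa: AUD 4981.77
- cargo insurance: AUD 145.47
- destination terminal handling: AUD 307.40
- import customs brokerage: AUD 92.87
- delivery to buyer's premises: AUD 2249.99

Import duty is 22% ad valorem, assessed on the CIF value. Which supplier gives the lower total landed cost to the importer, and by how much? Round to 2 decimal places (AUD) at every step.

Supplier A is cheaper by AUD 2019.35

Supplier A (CFR):
CIF value = CFR price + insurance = 31398.55 + 145.47 = 31544.02
Import duty = 31544.02 × 22% = 6939.68
Buyer bears (A): 145.47 + 307.40 + 92.87 + 2249.99 = 2795.73
Landed cost (A) = invoice 31398.55 + 2795.73 + duty 6939.68 = 41133.96
Supplier B (CIF):
The CIF price already equals the CIF value: 33199.22
Import duty = 33199.22 × 22% = 7303.83
Buyer bears (B): 307.40 + 92.87 + 2249.99 = 2650.26
Landed cost (B) = invoice 33199.22 + 2650.26 + duty 7303.83 = 43153.31
Difference = |41133.96 − 43153.31| = 2019.35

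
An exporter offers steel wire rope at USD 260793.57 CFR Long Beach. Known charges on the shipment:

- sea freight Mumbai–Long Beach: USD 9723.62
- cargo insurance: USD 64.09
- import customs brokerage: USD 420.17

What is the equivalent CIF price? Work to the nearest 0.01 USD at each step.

Not relevant to the conversion: freight — on the seller under both CFR and CIF; already in the CFR price and stays in the CIF price. brokerage — on the buyer under both terms; not part of either seller's price.
From CFR to CIF, the seller additionally bears: insurance.
CIF price = 260793.57 + 64.09 = 260857.66

CIF price: USD 260857.66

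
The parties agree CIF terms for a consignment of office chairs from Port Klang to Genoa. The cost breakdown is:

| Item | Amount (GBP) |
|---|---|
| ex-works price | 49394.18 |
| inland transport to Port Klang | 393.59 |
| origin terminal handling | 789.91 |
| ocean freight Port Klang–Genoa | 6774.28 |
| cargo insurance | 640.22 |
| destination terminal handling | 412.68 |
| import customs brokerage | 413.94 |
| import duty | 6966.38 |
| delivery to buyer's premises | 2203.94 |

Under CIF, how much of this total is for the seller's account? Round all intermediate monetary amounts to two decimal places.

Seller's account: GBP 57992.18

CIF: the seller pays costs through ocean freight and marine insurance to the destination port.
Seller's account: goods 49394.18 + inland to port 393.59 + origin terminal 789.91 + freight 6774.28 + insurance 640.22 = 57992.18
Buyer's account: destination terminal 412.68 + brokerage 413.94 + duty 6966.38 + delivery 2203.94 = 9996.94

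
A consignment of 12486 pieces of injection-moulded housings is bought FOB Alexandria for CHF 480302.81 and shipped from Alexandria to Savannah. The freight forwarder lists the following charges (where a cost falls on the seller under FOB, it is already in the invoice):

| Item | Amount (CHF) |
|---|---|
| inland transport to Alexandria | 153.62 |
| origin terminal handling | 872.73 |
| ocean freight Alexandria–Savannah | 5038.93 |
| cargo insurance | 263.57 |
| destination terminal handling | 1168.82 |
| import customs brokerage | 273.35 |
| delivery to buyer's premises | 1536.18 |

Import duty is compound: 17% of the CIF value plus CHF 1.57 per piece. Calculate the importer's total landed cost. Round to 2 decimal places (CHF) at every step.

Total landed cost: CHF 590739.58

FOB: the seller bears costs until goods are on board at the origin port; the buyer bears freight, insurance and all costs thereafter.
Already in the invoice (seller's account under FOB): inland to port, origin terminal — exclude.
CIF value = FOB price + freight + insurance = 480302.81 + 5038.93 + 263.57 = 485605.31
Ad valorem component: 485605.31 × 17% = 82552.90
Specific component: 12486 × 1.57 = 19603.02
Import duty = 82552.90 + 19603.02 = 102155.92
Buyer bears: freight 5038.93 + insurance 263.57 + destination terminal 1168.82 + brokerage 273.35 + delivery 1536.18 + duty 102155.92 = 110436.77
Landed cost = invoice 480302.81 + 110436.77 = 590739.58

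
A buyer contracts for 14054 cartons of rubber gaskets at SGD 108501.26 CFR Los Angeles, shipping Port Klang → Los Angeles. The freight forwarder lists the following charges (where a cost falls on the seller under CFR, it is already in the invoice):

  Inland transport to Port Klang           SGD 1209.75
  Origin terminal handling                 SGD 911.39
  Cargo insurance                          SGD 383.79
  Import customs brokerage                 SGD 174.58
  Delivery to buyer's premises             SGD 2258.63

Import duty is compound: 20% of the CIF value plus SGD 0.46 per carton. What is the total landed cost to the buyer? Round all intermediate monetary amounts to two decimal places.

CFR: the seller pays costs through ocean freight to the destination port, but not insurance.
Already in the invoice (seller's account under CFR): inland to port, origin terminal — exclude.
CIF value = CFR price + insurance = 108501.26 + 383.79 = 108885.05
Ad valorem component: 108885.05 × 20% = 21777.01
Specific component: 14054 × 0.46 = 6464.84
Import duty = 21777.01 + 6464.84 = 28241.85
Buyer bears: insurance 383.79 + brokerage 174.58 + delivery 2258.63 + duty 28241.85 = 31058.85
Landed cost = invoice 108501.26 + 31058.85 = 139560.11

Total landed cost: SGD 139560.11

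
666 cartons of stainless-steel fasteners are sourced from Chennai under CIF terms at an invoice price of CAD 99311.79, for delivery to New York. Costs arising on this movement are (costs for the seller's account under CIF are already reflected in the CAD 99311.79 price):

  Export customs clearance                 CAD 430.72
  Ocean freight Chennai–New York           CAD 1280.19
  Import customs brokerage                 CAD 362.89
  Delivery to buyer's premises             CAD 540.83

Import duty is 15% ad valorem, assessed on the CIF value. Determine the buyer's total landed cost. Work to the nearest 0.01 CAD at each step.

Total landed cost: CAD 115112.28

CIF: the seller pays costs through ocean freight and marine insurance to the destination port.
Already in the invoice (seller's account under CIF): export clearance, freight — exclude.
The CIF price already equals the CIF value: 99311.79
Import duty = 99311.79 × 15% = 14896.77
Buyer bears: brokerage 362.89 + delivery 540.83 + duty 14896.77 = 15800.49
Landed cost = invoice 99311.79 + 15800.49 = 115112.28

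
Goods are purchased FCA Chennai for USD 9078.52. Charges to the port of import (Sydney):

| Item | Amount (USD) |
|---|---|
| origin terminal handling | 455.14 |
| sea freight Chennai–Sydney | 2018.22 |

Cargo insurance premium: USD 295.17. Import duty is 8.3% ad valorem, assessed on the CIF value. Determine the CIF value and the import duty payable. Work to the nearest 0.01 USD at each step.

CIF value: USD 11847.05; import duty: USD 983.31

CIF = FCA price + pre-shipment costs + freight + insurance
CIF = 9078.52 + 455.14 + 2018.22 + 295.17 = 11847.05
Import duty = 11847.05 × 8.3% = 983.31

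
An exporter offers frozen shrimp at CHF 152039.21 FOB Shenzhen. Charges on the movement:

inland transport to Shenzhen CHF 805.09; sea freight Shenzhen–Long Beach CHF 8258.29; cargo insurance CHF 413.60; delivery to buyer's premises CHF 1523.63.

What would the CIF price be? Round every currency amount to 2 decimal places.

CIF price: CHF 160711.10

Not relevant to the conversion: inland to port — on the seller under both FOB and CIF; already in the FOB price and stays in the CIF price. delivery — on the buyer under both terms; not part of either seller's price.
From FOB to CIF, the seller additionally bears: freight, insurance.
CIF price = 152039.21 + 8258.29 + 413.60 = 160711.10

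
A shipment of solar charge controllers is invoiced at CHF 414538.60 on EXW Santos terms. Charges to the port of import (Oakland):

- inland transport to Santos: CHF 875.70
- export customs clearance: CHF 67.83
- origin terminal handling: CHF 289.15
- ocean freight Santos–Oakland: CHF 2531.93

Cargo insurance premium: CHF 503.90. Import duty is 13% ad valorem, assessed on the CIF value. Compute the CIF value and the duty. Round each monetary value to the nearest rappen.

CIF = EXW price + pre-shipment costs + freight + insurance
CIF = 414538.60 + 875.70 + 67.83 + 289.15 + 2531.93 + 503.90 = 418807.11
Import duty = 418807.11 × 13% = 54444.92

CIF value: CHF 418807.11; import duty: CHF 54444.92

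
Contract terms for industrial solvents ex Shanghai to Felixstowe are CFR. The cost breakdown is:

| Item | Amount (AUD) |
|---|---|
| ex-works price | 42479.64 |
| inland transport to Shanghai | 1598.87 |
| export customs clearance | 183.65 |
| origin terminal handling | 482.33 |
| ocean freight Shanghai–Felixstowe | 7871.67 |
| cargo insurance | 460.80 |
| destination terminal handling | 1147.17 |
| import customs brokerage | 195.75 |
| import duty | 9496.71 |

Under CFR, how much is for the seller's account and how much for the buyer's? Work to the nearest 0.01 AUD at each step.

Seller: AUD 52616.16; buyer: AUD 11300.43

CFR: the seller pays costs through ocean freight to the destination port, but not insurance.
Seller's account: goods 42479.64 + inland to port 1598.87 + export clearance 183.65 + origin terminal 482.33 + freight 7871.67 = 52616.16
Buyer's account: insurance 460.80 + destination terminal 1147.17 + brokerage 195.75 + duty 9496.71 = 11300.43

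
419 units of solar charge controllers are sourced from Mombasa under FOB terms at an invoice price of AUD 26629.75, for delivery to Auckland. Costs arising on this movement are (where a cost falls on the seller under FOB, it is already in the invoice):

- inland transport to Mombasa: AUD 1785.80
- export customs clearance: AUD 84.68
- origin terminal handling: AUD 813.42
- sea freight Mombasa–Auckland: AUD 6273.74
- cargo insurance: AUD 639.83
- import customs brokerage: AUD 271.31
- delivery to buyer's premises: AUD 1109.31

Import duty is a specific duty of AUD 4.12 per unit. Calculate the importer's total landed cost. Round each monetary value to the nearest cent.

FOB: the seller bears costs until goods are on board at the origin port; the buyer bears freight, insurance and all costs thereafter.
Already in the invoice (seller's account under FOB): inland to port, export clearance, origin terminal — exclude.
CIF value = FOB price + freight + insurance = 26629.75 + 6273.74 + 639.83 = 33543.32
Import duty = 419 × 4.12 = 1726.28
Buyer bears: freight 6273.74 + insurance 639.83 + brokerage 271.31 + delivery 1109.31 + duty 1726.28 = 10020.47
Landed cost = invoice 26629.75 + 10020.47 = 36650.22

Total landed cost: AUD 36650.22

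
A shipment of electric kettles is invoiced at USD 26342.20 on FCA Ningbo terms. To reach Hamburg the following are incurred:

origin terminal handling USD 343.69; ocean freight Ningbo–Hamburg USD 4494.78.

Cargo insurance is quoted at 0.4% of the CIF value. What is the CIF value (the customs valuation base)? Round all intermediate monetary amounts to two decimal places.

CIF value: USD 31305.89

Let C be the CIF value. C = FCA price + pre-shipment costs + freight + 0.4% × C
C − 0.4% × C = 26342.20 + 343.69 + 4494.78
0.996 × C = 31180.67
C = 31180.67 / 0.996 = 31305.89
Insurance premium = 0.4% × 31305.89 = 125.22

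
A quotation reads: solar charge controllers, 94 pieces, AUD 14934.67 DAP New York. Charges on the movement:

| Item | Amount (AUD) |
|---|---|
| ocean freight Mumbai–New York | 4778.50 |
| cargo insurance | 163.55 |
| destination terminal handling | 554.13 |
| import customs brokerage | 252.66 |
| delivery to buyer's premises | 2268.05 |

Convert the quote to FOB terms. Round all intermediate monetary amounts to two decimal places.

Not relevant to the conversion: brokerage — on the buyer under both terms; not part of either seller's price.
From DAP to FOB, the seller no longer bears: freight, insurance, destination terminal, delivery.
FOB price = 14934.67 − 4778.50 − 163.55 − 554.13 − 2268.05 = 7170.44

FOB price: AUD 7170.44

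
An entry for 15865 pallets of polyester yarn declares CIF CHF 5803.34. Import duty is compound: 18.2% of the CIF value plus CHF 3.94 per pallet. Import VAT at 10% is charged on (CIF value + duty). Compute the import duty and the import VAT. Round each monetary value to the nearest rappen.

Import duty: CHF 63564.31; import VAT: CHF 6936.77

Ad valorem component: 5803.34 × 18.2% = 1056.21
Specific component: 15865 × 3.94 = 62508.10
Import duty = 1056.21 + 62508.10 = 63564.31
VAT base = CIF + duty = 5803.34 + 63564.31 = 69367.65
Import VAT = 69367.65 × 10% = 6936.77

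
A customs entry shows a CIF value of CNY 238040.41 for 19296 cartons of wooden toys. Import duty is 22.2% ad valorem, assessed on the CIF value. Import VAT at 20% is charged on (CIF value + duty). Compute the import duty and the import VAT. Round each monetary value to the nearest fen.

Import duty: CNY 52844.97; import VAT: CNY 58177.08

Import duty = 238040.41 × 22.2% = 52844.97
VAT base = CIF + duty = 238040.41 + 52844.97 = 290885.38
Import VAT = 290885.38 × 20% = 58177.08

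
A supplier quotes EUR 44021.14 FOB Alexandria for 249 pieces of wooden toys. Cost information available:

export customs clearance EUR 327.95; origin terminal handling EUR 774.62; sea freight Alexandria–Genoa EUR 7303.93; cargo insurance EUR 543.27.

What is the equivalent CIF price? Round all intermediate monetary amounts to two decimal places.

Not relevant to the conversion: origin terminal, export clearance — on the seller under both FOB and CIF; already in the FOB price and stays in the CIF price.
From FOB to CIF, the seller additionally bears: freight, insurance.
CIF price = 44021.14 + 7303.93 + 543.27 = 51868.34

CIF price: EUR 51868.34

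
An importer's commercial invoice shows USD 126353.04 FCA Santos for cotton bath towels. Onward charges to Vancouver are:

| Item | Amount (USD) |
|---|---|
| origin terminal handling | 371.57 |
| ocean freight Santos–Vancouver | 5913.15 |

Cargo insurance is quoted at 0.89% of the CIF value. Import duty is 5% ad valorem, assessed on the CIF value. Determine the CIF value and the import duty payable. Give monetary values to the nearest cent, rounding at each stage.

CIF value: USD 133828.84; import duty: USD 6691.44

Let C be the CIF value. C = FCA price + pre-shipment costs + freight + 0.89% × C
C − 0.89% × C = 126353.04 + 371.57 + 5913.15
0.9911 × C = 132637.76
C = 132637.76 / 0.9911 = 133828.84
Insurance premium = 0.89% × 133828.84 = 1191.08
Import duty = 133828.84 × 5% = 6691.44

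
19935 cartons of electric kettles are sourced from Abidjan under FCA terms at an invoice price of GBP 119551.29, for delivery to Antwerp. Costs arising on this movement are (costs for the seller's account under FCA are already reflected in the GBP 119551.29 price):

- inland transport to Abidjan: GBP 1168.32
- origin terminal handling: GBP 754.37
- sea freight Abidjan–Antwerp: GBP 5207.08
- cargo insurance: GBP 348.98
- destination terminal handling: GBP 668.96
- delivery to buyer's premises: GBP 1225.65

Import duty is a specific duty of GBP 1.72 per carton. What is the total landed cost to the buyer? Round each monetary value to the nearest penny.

FCA: the seller delivers export-cleared goods to the carrier; the buyer bears costs from that point.
Already in the invoice (seller's account under FCA): inland to port — exclude.
CIF value = FCA price + origin terminal + freight + insurance = 119551.29 + 754.37 + 5207.08 + 348.98 = 125861.72
Import duty = 19935 × 1.72 = 34288.20
Buyer bears: origin terminal 754.37 + freight 5207.08 + insurance 348.98 + destination terminal 668.96 + delivery 1225.65 + duty 34288.20 = 42493.24
Landed cost = invoice 119551.29 + 42493.24 = 162044.53

Total landed cost: GBP 162044.53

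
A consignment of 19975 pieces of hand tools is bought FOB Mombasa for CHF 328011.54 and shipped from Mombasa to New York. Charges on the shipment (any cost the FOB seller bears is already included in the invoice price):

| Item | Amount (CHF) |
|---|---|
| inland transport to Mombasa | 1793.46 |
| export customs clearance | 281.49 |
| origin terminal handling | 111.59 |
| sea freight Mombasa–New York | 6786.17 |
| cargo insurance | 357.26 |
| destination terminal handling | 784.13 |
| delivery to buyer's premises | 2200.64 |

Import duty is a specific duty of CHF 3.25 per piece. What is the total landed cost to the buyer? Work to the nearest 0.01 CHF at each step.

FOB: the seller bears costs until goods are on board at the origin port; the buyer bears freight, insurance and all costs thereafter.
Already in the invoice (seller's account under FOB): inland to port, export clearance, origin terminal — exclude.
CIF value = FOB price + freight + insurance = 328011.54 + 6786.17 + 357.26 = 335154.97
Import duty = 19975 × 3.25 = 64918.75
Buyer bears: freight 6786.17 + insurance 357.26 + destination terminal 784.13 + delivery 2200.64 + duty 64918.75 = 75046.95
Landed cost = invoice 328011.54 + 75046.95 = 403058.49

Total landed cost: CHF 403058.49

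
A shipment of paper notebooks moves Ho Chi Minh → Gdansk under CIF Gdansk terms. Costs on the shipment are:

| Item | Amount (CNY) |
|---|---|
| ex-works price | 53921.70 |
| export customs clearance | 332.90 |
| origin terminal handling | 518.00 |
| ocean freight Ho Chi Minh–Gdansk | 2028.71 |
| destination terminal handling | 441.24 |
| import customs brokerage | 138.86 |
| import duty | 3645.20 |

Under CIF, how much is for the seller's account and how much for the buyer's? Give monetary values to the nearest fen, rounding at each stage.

Seller: CNY 56801.31; buyer: CNY 4225.30

CIF: the seller pays costs through ocean freight and marine insurance to the destination port.
Seller's account: goods 53921.70 + export clearance 332.90 + origin terminal 518.00 + freight 2028.71 = 56801.31
Buyer's account: destination terminal 441.24 + brokerage 138.86 + duty 3645.20 = 4225.30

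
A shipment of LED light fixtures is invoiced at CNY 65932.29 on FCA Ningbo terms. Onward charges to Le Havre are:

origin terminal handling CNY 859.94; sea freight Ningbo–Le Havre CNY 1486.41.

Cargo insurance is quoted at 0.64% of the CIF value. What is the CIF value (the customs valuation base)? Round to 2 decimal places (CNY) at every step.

CIF value: CNY 68718.44

Let C be the CIF value. C = FCA price + pre-shipment costs + freight + 0.64% × C
C − 0.64% × C = 65932.29 + 859.94 + 1486.41
0.9936 × C = 68278.64
C = 68278.64 / 0.9936 = 68718.44
Insurance premium = 0.64% × 68718.44 = 439.80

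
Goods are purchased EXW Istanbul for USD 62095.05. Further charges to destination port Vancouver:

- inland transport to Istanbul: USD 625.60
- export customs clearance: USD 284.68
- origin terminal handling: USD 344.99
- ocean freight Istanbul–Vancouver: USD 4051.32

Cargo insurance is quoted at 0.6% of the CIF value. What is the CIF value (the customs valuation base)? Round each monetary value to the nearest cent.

Let C be the CIF value. C = EXW price + pre-shipment costs + freight + 0.6% × C
C − 0.6% × C = 62095.05 + 625.60 + 284.68 + 344.99 + 4051.32
0.994 × C = 67401.64
C = 67401.64 / 0.994 = 67808.49
Insurance premium = 0.6% × 67808.49 = 406.85

CIF value: USD 67808.49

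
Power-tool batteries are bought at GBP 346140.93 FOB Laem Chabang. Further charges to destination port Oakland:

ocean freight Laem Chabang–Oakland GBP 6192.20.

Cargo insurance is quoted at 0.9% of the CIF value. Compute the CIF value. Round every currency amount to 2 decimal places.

Let C be the CIF value. C = FOB price + freight + 0.9% × C
C − 0.9% × C = 346140.93 + 6192.20
0.991 × C = 352333.13
C = 352333.13 / 0.991 = 355532.93
Insurance premium = 0.9% × 355532.93 = 3199.80

CIF value: GBP 355532.93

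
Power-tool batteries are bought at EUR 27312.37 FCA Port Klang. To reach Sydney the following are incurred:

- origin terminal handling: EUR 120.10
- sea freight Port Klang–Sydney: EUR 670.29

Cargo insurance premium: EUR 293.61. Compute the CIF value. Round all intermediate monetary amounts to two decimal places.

CIF value: EUR 28396.37

CIF = FCA price + pre-shipment costs + freight + insurance
CIF = 27312.37 + 120.10 + 670.29 + 293.61 = 28396.37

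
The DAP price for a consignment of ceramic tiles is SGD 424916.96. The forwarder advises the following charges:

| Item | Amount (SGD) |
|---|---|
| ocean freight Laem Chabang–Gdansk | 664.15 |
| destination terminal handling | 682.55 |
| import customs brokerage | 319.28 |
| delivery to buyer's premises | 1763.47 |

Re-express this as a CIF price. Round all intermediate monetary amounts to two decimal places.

CIF price: SGD 422470.94

Not relevant to the conversion: freight — on the seller under both DAP and CIF; already in the DAP price and stays in the CIF price. brokerage — on the buyer under both terms; not part of either seller's price.
From DAP to CIF, the seller no longer bears: destination terminal, delivery.
CIF price = 424916.96 − 682.55 − 1763.47 = 422470.94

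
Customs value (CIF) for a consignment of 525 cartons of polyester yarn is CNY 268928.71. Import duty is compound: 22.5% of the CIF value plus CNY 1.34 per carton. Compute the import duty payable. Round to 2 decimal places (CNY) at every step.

Import duty: CNY 61212.46

Ad valorem component: 268928.71 × 22.5% = 60508.96
Specific component: 525 × 1.34 = 703.50
Import duty = 60508.96 + 703.50 = 61212.46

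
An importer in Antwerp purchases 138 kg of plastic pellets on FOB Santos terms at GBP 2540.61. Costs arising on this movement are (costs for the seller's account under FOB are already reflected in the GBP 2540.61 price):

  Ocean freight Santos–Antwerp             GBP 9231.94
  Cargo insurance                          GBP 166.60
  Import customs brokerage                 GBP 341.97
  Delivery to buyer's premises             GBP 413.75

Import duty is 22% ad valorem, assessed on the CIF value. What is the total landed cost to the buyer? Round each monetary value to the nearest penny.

Total landed cost: GBP 15321.48

FOB: the seller bears costs until goods are on board at the origin port; the buyer bears freight, insurance and all costs thereafter.
CIF value = FOB price + freight + insurance = 2540.61 + 9231.94 + 166.60 = 11939.15
Import duty = 11939.15 × 22% = 2626.61
Buyer bears: freight 9231.94 + insurance 166.60 + brokerage 341.97 + delivery 413.75 + duty 2626.61 = 12780.87
Landed cost = invoice 2540.61 + 12780.87 = 15321.48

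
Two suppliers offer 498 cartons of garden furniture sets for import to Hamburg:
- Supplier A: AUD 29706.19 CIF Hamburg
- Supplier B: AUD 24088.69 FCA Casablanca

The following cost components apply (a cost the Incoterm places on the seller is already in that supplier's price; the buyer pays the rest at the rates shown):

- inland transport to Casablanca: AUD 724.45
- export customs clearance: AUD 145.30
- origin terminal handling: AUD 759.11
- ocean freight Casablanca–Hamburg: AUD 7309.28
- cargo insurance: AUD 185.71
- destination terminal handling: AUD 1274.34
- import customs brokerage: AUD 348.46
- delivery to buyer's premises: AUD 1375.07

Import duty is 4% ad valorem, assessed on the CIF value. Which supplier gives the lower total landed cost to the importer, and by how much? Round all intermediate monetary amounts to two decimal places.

Supplier A is cheaper by AUD 2742.06

Supplier A (CIF):
The CIF price already equals the CIF value: 29706.19
Import duty = 29706.19 × 4% = 1188.25
Buyer bears (A): 1274.34 + 348.46 + 1375.07 = 2997.87
Landed cost (A) = invoice 29706.19 + 2997.87 + duty 1188.25 = 33892.31
Supplier B (FCA):
CIF value = FCA price + origin terminal + freight + insurance = 24088.69 + 759.11 + 7309.28 + 185.71 = 32342.79
Import duty = 32342.79 × 4% = 1293.71
Buyer bears (B): 759.11 + 7309.28 + 185.71 + 1274.34 + 348.46 + 1375.07 = 11251.97
Landed cost (B) = invoice 24088.69 + 11251.97 + duty 1293.71 = 36634.37
Difference = |33892.31 − 36634.37| = 2742.06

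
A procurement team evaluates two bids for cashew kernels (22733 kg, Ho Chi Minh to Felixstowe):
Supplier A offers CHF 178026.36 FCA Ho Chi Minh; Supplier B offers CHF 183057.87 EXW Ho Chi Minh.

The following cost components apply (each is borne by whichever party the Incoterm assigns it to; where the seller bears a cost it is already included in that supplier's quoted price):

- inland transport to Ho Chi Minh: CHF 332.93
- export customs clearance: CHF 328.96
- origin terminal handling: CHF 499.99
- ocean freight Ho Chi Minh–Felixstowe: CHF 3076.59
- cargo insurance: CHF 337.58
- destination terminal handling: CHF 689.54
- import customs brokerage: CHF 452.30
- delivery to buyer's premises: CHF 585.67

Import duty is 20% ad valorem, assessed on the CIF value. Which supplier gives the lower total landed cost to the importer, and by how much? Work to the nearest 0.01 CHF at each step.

Supplier A is cheaper by CHF 6832.08

Supplier A (FCA):
CIF value = FCA price + origin terminal + freight + insurance = 178026.36 + 499.99 + 3076.59 + 337.58 = 181940.52
Import duty = 181940.52 × 20% = 36388.10
Buyer bears (A): 499.99 + 3076.59 + 337.58 + 689.54 + 452.30 + 585.67 = 5641.67
Landed cost (A) = invoice 178026.36 + 5641.67 + duty 36388.10 = 220056.13
Supplier B (EXW):
CIF value = EXW price + inland to port + export clearance + origin terminal + freight + insurance = 183057.87 + 332.93 + 328.96 + 499.99 + 3076.59 + 337.58 = 187633.92
Import duty = 187633.92 × 20% = 37526.78
Buyer bears (B): 332.93 + 328.96 + 499.99 + 3076.59 + 337.58 + 689.54 + 452.30 + 585.67 = 6303.56
Landed cost (B) = invoice 183057.87 + 6303.56 + duty 37526.78 = 226888.21
Difference = |220056.13 − 226888.21| = 6832.08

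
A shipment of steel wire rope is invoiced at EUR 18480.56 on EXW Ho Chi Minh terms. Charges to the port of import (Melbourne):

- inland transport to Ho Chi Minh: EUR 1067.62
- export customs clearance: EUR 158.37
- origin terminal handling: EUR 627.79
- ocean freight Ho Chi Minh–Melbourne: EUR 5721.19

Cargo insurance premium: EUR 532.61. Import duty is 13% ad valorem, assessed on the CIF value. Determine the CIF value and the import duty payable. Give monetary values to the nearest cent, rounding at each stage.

CIF = EXW price + pre-shipment costs + freight + insurance
CIF = 18480.56 + 1067.62 + 158.37 + 627.79 + 5721.19 + 532.61 = 26588.14
Import duty = 26588.14 × 13% = 3456.46

CIF value: EUR 26588.14; import duty: EUR 3456.46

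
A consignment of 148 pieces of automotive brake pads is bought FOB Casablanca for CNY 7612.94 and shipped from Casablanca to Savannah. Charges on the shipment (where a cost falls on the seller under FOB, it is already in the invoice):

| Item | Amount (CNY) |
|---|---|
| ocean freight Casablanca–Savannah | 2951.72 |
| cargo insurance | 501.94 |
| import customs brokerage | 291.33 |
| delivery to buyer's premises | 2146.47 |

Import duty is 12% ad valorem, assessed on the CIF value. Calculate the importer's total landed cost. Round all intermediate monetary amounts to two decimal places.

Total landed cost: CNY 14832.39

FOB: the seller bears costs until goods are on board at the origin port; the buyer bears freight, insurance and all costs thereafter.
CIF value = FOB price + freight + insurance = 7612.94 + 2951.72 + 501.94 = 11066.60
Import duty = 11066.60 × 12% = 1327.99
Buyer bears: freight 2951.72 + insurance 501.94 + brokerage 291.33 + delivery 2146.47 + duty 1327.99 = 7219.45
Landed cost = invoice 7612.94 + 7219.45 = 14832.39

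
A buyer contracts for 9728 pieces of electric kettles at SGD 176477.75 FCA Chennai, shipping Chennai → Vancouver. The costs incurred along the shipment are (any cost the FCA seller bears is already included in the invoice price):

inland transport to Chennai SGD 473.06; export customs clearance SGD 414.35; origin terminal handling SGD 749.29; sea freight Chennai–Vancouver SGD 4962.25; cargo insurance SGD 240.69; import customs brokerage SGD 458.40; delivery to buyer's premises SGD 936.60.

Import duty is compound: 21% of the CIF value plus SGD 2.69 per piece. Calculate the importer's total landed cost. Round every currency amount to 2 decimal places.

Total landed cost: SGD 248303.60

FCA: the seller delivers export-cleared goods to the carrier; the buyer bears costs from that point.
Already in the invoice (seller's account under FCA): inland to port, export clearance — exclude.
CIF value = FCA price + origin terminal + freight + insurance = 176477.75 + 749.29 + 4962.25 + 240.69 = 182429.98
Ad valorem component: 182429.98 × 21% = 38310.30
Specific component: 9728 × 2.69 = 26168.32
Import duty = 38310.30 + 26168.32 = 64478.62
Buyer bears: origin terminal 749.29 + freight 4962.25 + insurance 240.69 + brokerage 458.40 + delivery 936.60 + duty 64478.62 = 71825.85
Landed cost = invoice 176477.75 + 71825.85 = 248303.60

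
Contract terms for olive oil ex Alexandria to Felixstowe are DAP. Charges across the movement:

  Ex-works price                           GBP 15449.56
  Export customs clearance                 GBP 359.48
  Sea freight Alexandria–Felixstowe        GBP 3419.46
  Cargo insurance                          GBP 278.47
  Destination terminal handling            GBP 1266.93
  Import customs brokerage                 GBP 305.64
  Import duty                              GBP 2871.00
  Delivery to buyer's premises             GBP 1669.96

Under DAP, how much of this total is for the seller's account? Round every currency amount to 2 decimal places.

DAP: the seller bears all costs to the named destination except import duty and clearance.
Seller's account: goods 15449.56 + export clearance 359.48 + freight 3419.46 + insurance 278.47 + destination terminal 1266.93 + delivery 1669.96 = 22443.86
Buyer's account: brokerage 305.64 + duty 2871.00 = 3176.64

Seller's account: GBP 22443.86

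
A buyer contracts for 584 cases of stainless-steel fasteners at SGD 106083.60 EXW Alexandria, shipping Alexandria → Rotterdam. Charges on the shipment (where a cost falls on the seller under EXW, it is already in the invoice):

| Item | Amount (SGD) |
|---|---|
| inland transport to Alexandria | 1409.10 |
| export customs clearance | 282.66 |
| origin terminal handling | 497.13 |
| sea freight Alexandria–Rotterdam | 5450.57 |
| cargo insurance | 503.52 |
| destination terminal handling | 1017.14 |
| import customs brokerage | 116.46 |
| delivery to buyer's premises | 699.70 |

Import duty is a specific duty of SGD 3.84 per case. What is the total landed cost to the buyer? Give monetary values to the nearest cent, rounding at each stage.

Total landed cost: SGD 118302.44

EXW: the seller makes goods available at their premises; the buyer bears all onward costs.
CIF value = EXW price + inland to port + export clearance + origin terminal + freight + insurance = 106083.60 + 1409.10 + 282.66 + 497.13 + 5450.57 + 503.52 = 114226.58
Import duty = 584 × 3.84 = 2242.56
Buyer bears: inland to port 1409.10 + export clearance 282.66 + origin terminal 497.13 + freight 5450.57 + insurance 503.52 + destination terminal 1017.14 + brokerage 116.46 + delivery 699.70 + duty 2242.56 = 12218.84
Landed cost = invoice 106083.60 + 12218.84 = 118302.44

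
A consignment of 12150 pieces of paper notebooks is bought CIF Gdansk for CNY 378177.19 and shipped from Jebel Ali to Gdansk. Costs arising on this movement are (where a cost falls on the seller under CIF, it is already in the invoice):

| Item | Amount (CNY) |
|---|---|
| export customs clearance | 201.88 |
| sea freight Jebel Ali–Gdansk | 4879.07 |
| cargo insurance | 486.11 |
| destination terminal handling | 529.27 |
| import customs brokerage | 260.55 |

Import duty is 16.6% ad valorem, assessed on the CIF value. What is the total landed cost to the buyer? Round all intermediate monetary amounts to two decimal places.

CIF: the seller pays costs through ocean freight and marine insurance to the destination port.
Already in the invoice (seller's account under CIF): export clearance, freight, insurance — exclude.
The CIF price already equals the CIF value: 378177.19
Import duty = 378177.19 × 16.6% = 62777.41
Buyer bears: destination terminal 529.27 + brokerage 260.55 + duty 62777.41 = 63567.23
Landed cost = invoice 378177.19 + 63567.23 = 441744.42

Total landed cost: CNY 441744.42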